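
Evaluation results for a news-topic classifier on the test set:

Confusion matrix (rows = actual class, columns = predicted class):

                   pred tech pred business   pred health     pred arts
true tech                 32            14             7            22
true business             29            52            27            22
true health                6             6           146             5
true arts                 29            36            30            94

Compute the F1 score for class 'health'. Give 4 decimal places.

0.7828

F1 score = 2·TP/(2·TP+FP+FN).
health: TP=146, FP=7+27+30=64, FN=6+6+5=17 → 292/373 = 0.78284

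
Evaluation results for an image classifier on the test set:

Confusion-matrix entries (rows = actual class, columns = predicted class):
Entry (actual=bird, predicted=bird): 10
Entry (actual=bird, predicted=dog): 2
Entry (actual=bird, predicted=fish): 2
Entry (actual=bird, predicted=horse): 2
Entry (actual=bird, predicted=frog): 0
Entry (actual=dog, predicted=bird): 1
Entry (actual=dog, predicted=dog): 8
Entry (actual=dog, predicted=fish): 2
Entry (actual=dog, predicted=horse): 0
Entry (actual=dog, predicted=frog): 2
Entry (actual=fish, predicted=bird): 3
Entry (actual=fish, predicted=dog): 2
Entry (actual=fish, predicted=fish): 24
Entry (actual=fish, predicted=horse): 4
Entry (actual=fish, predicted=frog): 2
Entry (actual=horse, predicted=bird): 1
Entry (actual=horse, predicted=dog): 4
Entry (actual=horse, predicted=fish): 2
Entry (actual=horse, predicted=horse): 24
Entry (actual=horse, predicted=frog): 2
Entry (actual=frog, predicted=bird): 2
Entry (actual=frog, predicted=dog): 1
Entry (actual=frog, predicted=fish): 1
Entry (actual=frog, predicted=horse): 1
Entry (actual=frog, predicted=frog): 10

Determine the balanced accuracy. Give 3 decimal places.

0.664

Balanced accuracy = mean of per-class recall.
  bird: recall = 10/16 = 0.6250
  dog: recall = 8/13 = 0.6154
  fish: recall = 24/35 = 0.6857
  horse: recall = 24/33 = 0.7273
  frog: recall = 10/15 = 0.6667
Mean = (0.6250 + 0.6154 + 0.6857 + 0.7273 + 0.6667) / 5 = 0.664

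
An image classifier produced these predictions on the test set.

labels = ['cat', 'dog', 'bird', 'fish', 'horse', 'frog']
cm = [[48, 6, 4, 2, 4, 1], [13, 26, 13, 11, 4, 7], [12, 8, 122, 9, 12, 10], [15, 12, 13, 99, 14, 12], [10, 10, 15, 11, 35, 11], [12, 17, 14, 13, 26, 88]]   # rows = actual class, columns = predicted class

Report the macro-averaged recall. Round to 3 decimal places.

Per-class recall (TP/(TP+FN)):
  cat: TP=48, FN=6+4+2+4+1=17 → 48/65 = 0.7385
  dog: TP=26, FN=13+13+11+4+7=48 → 26/74 = 0.3514
  bird: TP=122, FN=12+8+9+12+10=51 → 122/173 = 0.7052
  fish: TP=99, FN=15+12+13+14+12=66 → 99/165 = 0.6000
  horse: TP=35, FN=10+10+15+11+11=57 → 35/92 = 0.3804
  frog: TP=88, FN=12+17+14+13+26=82 → 88/170 = 0.5176
Macro-recall = mean = (0.7385 + 0.3514 + 0.7052 + 0.6000 + 0.3804 + 0.5176) / 6 = 0.549

0.549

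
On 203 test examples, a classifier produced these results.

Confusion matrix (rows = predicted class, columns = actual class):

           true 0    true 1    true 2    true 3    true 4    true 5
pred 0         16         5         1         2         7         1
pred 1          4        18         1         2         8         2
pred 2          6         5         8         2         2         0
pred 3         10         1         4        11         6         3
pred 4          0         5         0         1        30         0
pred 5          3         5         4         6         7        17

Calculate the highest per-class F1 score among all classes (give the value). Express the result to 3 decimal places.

0.625

Per-class F1 score (2·TP/(2·TP+FP+FN)):
  0: TP=16, FP=5+1+2+7+1=16, FN=4+6+10+0+3=23 → 32/71 = 0.4507
  1: TP=18, FP=4+1+2+8+2=17, FN=5+5+1+5+5=21 → 36/74 = 0.4865
  2: TP=8, FP=6+5+2+2+0=15, FN=1+1+4+0+4=10 → 16/41 = 0.3902
  3: TP=11, FP=10+1+4+6+3=24, FN=2+2+2+1+6=13 → 22/59 = 0.3729
  4: TP=30, FP=0+5+0+1+0=6, FN=7+8+2+6+7=30 → 60/96 = 0.6250
  5: TP=17, FP=3+5+4+6+7=25, FN=1+2+0+3+0=6 → 34/65 = 0.5231
Highest is class '4' with F1 score = 0.625.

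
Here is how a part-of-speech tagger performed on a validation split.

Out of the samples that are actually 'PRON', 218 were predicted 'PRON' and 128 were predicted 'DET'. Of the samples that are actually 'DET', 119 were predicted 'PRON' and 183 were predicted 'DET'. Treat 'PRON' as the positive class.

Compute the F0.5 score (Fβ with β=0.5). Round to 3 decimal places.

0.643

Fβ = (1+β²)·TP / ((1+β²)·TP + β²·FN + FP), with β²=1/4
= 1.25·218 / (1.25·218 + 0.25·128 + 119) = 0.643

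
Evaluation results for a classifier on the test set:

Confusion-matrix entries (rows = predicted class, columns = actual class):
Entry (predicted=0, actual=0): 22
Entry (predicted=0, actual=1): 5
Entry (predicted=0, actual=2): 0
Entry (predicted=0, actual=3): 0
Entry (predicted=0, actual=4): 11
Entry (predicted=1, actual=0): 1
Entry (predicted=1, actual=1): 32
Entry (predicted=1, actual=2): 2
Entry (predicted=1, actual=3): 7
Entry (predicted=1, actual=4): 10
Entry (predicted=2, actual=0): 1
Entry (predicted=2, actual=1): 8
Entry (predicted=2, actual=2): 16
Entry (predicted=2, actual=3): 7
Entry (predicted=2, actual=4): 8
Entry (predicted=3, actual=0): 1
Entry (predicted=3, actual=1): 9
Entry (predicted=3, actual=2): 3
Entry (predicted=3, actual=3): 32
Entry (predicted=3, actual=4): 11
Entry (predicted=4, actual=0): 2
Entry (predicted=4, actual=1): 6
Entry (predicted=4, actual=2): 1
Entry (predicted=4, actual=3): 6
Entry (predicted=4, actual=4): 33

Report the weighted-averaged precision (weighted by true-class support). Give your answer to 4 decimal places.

0.6037

Per-class precision (TP/(TP+FP)):
  0: TP=22, FP=5+0+0+11=16 → 22/38 = 0.57895
  1: TP=32, FP=1+2+7+10=20 → 32/52 = 0.61538
  2: TP=16, FP=1+8+7+8=24 → 16/40 = 0.40000
  3: TP=32, FP=1+9+3+11=24 → 32/56 = 0.57143
  4: TP=33, FP=2+6+1+6=15 → 33/48 = 0.68750
Weighted-precision = Σ (supportᵢ/N)·precisionᵢ with N=234: (27/234)·0.57895 + (60/234)·0.61538 + (22/234)·0.40000 + (52/234)·0.57143 + (73/234)·0.68750 = 0.6037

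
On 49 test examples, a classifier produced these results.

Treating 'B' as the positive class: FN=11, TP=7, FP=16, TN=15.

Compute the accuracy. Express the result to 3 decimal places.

0.449

Accuracy = (TP+TN)/N = (7+15)/49 = 0.449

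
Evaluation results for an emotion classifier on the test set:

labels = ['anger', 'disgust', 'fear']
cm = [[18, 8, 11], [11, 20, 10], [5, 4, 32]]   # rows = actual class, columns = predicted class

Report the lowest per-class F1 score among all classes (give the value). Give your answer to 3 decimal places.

Per-class F1 score (2·TP/(2·TP+FP+FN)):
  anger: TP=18, FP=11+5=16, FN=8+11=19 → 36/71 = 0.5070
  disgust: TP=20, FP=8+4=12, FN=11+10=21 → 40/73 = 0.5479
  fear: TP=32, FP=11+10=21, FN=5+4=9 → 64/94 = 0.6809
Lowest is class 'anger' with F1 score = 0.507.

0.507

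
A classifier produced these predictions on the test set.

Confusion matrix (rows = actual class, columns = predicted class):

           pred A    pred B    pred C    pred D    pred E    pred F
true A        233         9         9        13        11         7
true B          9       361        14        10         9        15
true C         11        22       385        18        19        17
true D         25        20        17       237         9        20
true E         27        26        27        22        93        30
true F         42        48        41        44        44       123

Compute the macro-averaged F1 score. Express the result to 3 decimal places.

Per-class F1 score (2·TP/(2·TP+FP+FN)):
  A: TP=233, FP=9+11+25+27+42=114, FN=9+9+13+11+7=49 → 466/629 = 0.7409
  B: TP=361, FP=9+22+20+26+48=125, FN=9+14+10+9+15=57 → 722/904 = 0.7987
  C: TP=385, FP=9+14+17+27+41=108, FN=11+22+18+19+17=87 → 770/965 = 0.7979
  D: TP=237, FP=13+10+18+22+44=107, FN=25+20+17+9+20=91 → 474/672 = 0.7054
  E: TP=93, FP=11+9+19+9+44=92, FN=27+26+27+22+30=132 → 186/410 = 0.4537
  F: TP=123, FP=7+15+17+20+30=89, FN=42+48+41+44+44=219 → 246/554 = 0.4440
Macro-F1 score = mean = (0.7409 + 0.7987 + 0.7979 + 0.7054 + 0.4537 + 0.4440) / 6 = 0.657

0.657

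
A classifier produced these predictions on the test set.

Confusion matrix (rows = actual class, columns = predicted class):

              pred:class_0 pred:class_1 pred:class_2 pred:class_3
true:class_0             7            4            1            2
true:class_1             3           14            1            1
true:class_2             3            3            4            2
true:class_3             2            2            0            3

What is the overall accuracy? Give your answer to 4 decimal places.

0.5385

Accuracy = trace / total = (7+14+4+3=28) / 52 = 28/52 = 0.5385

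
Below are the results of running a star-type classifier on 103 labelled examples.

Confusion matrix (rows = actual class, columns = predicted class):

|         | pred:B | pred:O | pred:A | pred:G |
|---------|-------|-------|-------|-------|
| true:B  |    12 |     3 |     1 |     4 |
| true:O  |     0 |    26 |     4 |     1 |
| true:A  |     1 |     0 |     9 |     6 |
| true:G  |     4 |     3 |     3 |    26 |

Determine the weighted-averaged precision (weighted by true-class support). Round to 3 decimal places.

0.709

Per-class precision (TP/(TP+FP)):
  B: TP=12, FP=0+1+4=5 → 12/17 = 0.7059
  O: TP=26, FP=3+0+3=6 → 26/32 = 0.8125
  A: TP=9, FP=1+4+3=8 → 9/17 = 0.5294
  G: TP=26, FP=4+1+6=11 → 26/37 = 0.7027
Weighted-precision = Σ (supportᵢ/N)·precisionᵢ with N=103: (20/103)·0.7059 + (31/103)·0.8125 + (16/103)·0.5294 + (36/103)·0.7027 = 0.709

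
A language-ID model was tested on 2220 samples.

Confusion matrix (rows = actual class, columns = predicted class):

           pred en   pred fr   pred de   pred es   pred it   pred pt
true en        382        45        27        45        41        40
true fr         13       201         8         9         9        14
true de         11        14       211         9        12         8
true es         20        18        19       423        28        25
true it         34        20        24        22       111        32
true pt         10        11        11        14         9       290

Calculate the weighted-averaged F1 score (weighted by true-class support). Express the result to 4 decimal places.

0.7267

Per-class F1 score (2·TP/(2·TP+FP+FN)):
  en: TP=382, FP=13+11+20+34+10=88, FN=45+27+45+41+40=198 → 764/1050 = 0.72762
  fr: TP=201, FP=45+14+18+20+11=108, FN=13+8+9+9+14=53 → 402/563 = 0.71403
  de: TP=211, FP=27+8+19+24+11=89, FN=11+14+9+12+8=54 → 422/565 = 0.74690
  es: TP=423, FP=45+9+9+22+14=99, FN=20+18+19+28+25=110 → 846/1055 = 0.80190
  it: TP=111, FP=41+9+12+28+9=99, FN=34+20+24+22+32=132 → 222/453 = 0.49007
  pt: TP=290, FP=40+14+8+25+32=119, FN=10+11+11+14+9=55 → 580/754 = 0.76923
Weighted-F1 score = Σ (supportᵢ/N)·F1 scoreᵢ with N=2220: (580/2220)·0.72762 + (254/2220)·0.71403 + (265/2220)·0.74690 + (533/2220)·0.80190 + (243/2220)·0.49007 + (345/2220)·0.76923 = 0.7267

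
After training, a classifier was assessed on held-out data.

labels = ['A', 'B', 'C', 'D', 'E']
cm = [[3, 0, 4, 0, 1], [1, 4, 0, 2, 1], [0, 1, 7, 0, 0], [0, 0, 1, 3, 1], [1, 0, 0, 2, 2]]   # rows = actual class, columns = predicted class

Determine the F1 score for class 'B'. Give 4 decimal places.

Take TP from the diagonal, FP from the rest of the 'B' prediction marginal, FN from the rest of the 'B' actual marginal.
F1 score = 2·TP/(2·TP+FP+FN).
B: TP=4, FP=0+1+0+0=1, FN=1+0+2+1=4 → 8/13 = 0.61538

0.6154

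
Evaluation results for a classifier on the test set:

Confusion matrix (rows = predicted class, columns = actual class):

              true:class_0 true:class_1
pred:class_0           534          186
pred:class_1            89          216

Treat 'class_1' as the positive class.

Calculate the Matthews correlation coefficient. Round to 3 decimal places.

MCC = (TP·TN − FP·FN) / √((TP+FP)(TP+FN)(TN+FP)(TN+FN))
Numerator = 216·534 − 89·186 = 98790
Denominator = √(305·402·623·720) = √54997941600 = 234516.3994
MCC = 98790 / 234516.3994 = 0.421

0.421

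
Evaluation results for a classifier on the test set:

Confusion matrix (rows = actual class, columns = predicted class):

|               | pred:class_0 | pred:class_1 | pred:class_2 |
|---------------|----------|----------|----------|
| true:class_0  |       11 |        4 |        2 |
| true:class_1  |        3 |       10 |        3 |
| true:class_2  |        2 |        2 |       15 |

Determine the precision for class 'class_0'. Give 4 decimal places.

Take TP from the diagonal, FP from the rest of the 'class_0' prediction marginal, FN from the rest of the 'class_0' actual marginal.
precision = TP/(TP+FP).
class_0: TP=11, FP=3+2=5 → 11/16 = 0.68750

0.6875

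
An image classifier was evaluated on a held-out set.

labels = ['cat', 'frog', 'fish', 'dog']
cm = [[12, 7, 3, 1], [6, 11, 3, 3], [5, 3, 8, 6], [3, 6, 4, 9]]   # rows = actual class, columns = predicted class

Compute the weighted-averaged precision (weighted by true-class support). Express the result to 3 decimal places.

0.446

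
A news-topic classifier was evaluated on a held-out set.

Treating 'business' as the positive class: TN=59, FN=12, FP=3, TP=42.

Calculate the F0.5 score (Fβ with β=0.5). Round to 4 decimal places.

0.8974

Fβ = (1+β²)·TP / ((1+β²)·TP + β²·FN + FP), with β²=1/4
= 1.25·42 / (1.25·42 + 0.25·12 + 3) = 0.8974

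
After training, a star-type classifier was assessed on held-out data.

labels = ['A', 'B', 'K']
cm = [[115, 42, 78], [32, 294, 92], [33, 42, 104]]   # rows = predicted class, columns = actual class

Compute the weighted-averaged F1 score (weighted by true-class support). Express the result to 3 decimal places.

Per-class F1 score (2·TP/(2·TP+FP+FN)):
  A: TP=115, FP=42+78=120, FN=32+33=65 → 230/415 = 0.5542
  B: TP=294, FP=32+92=124, FN=42+42=84 → 588/796 = 0.7387
  K: TP=104, FP=33+42=75, FN=78+92=170 → 208/453 = 0.4592
Weighted-F1 score = Σ (supportᵢ/N)·F1 scoreᵢ with N=832: (180/832)·0.5542 + (378/832)·0.7387 + (274/832)·0.4592 = 0.607

0.607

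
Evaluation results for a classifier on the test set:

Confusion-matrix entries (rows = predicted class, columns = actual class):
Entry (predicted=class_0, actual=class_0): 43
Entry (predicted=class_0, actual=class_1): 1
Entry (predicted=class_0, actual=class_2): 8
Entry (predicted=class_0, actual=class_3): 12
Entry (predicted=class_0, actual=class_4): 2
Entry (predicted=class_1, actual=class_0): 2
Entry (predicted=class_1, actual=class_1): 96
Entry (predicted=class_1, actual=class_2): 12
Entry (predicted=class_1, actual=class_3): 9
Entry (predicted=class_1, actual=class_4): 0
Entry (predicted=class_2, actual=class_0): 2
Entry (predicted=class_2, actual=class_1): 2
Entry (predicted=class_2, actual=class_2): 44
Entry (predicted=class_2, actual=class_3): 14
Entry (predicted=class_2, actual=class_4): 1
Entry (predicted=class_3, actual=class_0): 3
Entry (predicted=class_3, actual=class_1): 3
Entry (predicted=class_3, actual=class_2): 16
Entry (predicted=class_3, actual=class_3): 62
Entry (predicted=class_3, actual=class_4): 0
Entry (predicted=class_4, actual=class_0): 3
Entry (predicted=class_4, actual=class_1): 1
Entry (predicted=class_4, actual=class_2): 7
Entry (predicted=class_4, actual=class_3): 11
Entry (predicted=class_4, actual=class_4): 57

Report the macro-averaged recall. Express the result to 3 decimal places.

0.755

Per-class recall (TP/(TP+FN)):
  class_0: TP=43, FN=2+2+3+3=10 → 43/53 = 0.8113
  class_1: TP=96, FN=1+2+3+1=7 → 96/103 = 0.9320
  class_2: TP=44, FN=8+12+16+7=43 → 44/87 = 0.5057
  class_3: TP=62, FN=12+9+14+11=46 → 62/108 = 0.5741
  class_4: TP=57, FN=2+0+1+0=3 → 57/60 = 0.9500
Macro-recall = mean = (0.8113 + 0.9320 + 0.5057 + 0.5741 + 0.9500) / 5 = 0.755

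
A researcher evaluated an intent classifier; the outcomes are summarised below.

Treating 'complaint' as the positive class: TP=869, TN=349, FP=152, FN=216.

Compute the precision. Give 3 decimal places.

0.851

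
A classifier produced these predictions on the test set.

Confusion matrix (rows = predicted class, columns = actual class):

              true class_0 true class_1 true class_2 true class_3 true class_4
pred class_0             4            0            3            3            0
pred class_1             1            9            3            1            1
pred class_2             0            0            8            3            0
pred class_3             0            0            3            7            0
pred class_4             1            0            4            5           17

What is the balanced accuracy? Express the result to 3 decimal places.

0.672

Balanced accuracy = mean of per-class recall.
  class_0: recall = 4/6 = 0.6667
  class_1: recall = 9/9 = 1.0000
  class_2: recall = 8/21 = 0.3810
  class_3: recall = 7/19 = 0.3684
  class_4: recall = 17/18 = 0.9444
Mean = (0.6667 + 1.0000 + 0.3810 + 0.3684 + 0.9444) / 5 = 0.672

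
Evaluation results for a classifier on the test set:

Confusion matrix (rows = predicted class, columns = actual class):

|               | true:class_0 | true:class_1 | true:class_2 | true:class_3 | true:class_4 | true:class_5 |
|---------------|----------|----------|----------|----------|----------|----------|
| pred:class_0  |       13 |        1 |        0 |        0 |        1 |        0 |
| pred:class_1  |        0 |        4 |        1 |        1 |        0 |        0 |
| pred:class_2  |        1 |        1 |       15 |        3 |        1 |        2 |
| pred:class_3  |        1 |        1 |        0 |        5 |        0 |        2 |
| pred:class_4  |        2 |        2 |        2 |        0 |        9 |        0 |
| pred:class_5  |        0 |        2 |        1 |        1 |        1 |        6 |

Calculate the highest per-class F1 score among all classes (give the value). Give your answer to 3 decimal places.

Per-class F1 score (2·TP/(2·TP+FP+FN)):
  class_0: TP=13, FP=1+0+0+1+0=2, FN=0+1+1+2+0=4 → 26/32 = 0.8125
  class_1: TP=4, FP=0+1+1+0+0=2, FN=1+1+1+2+2=7 → 8/17 = 0.4706
  class_2: TP=15, FP=1+1+3+1+2=8, FN=0+1+0+2+1=4 → 30/42 = 0.7143
  class_3: TP=5, FP=1+1+0+0+2=4, FN=0+1+3+0+1=5 → 10/19 = 0.5263
  class_4: TP=9, FP=2+2+2+0+0=6, FN=1+0+1+0+1=3 → 18/27 = 0.6667
  class_5: TP=6, FP=0+2+1+1+1=5, FN=0+0+2+2+0=4 → 12/21 = 0.5714
Highest is class 'class_0' with F1 score = 0.813.

0.813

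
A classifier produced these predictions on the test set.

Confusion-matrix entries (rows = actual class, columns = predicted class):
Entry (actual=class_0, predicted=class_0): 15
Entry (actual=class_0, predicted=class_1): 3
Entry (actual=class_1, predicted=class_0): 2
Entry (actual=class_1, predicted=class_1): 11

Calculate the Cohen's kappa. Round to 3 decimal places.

Observed agreement pₒ = trace/N = 26/31 = 0.8387
Expected agreement pₑ = Σ (rowᵢ·colᵢ)/N² = (18·17 + 13·14)/31² = 0.5078
κ = (pₒ − pₑ)/(1 − pₑ) = (0.8387 − 0.5078)/(1 − 0.5078) = 0.672

0.672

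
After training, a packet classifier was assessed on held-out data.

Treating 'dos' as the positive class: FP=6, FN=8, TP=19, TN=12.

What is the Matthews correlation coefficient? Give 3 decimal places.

0.365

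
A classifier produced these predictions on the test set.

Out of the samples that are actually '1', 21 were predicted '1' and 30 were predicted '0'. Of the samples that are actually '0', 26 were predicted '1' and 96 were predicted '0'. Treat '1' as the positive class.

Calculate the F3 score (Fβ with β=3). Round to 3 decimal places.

0.415

Fβ = (1+β²)·TP / ((1+β²)·TP + β²·FN + FP), with β²=9
= 10·21 / (10·21 + 9·30 + 26) = 0.415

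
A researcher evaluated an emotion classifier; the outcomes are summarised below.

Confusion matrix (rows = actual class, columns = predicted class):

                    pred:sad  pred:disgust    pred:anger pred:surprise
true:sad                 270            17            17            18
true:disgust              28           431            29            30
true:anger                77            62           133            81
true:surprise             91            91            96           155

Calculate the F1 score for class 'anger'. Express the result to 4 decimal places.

Treat 'anger' as positive and all other classes as negative.
F1 score = 2·TP/(2·TP+FP+FN).
anger: TP=133, FP=17+29+96=142, FN=77+62+81=220 → 266/628 = 0.42357

0.4236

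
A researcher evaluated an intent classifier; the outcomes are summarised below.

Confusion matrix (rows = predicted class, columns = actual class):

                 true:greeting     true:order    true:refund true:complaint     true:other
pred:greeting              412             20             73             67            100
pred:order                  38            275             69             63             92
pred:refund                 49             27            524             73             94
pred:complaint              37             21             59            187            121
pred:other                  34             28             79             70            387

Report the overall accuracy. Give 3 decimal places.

0.595

Accuracy = trace / total = (412+275+524+187+387=1785) / 2999 = 1785/2999 = 0.595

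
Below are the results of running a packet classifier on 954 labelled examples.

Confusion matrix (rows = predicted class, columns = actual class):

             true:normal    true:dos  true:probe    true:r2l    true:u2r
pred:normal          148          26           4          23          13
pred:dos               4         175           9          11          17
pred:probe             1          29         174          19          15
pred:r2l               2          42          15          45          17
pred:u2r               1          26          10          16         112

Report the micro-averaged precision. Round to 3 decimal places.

0.686

Micro-averaging pools counts across classes: ΣTP=654, ΣFP=300, ΣFN=300.
Micro-precision = TP/(TP+FP) on pooled counts = 0.686 (equals overall accuracy in single-label multiclass).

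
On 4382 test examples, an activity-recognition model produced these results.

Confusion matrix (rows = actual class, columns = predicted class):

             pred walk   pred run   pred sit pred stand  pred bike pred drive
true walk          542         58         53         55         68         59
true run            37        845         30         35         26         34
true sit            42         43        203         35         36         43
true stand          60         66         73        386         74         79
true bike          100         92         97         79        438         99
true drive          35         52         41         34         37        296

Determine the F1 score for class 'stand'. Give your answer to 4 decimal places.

0.5668

Take TP from the diagonal, FP from the rest of the 'stand' prediction marginal, FN from the rest of the 'stand' actual marginal.
F1 score = 2·TP/(2·TP+FP+FN).
stand: TP=386, FP=55+35+35+79+34=238, FN=60+66+73+74+79=352 → 772/1362 = 0.56681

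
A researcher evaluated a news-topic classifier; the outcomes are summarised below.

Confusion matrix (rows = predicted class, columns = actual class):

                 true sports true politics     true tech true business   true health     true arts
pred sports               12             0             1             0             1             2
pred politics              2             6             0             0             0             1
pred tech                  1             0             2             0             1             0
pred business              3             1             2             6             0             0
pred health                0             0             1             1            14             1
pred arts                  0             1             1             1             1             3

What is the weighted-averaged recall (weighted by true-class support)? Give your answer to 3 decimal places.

0.662

Per-class recall (TP/(TP+FN)):
  sports: TP=12, FN=2+1+3+0+0=6 → 12/18 = 0.6667
  politics: TP=6, FN=0+0+1+0+1=2 → 6/8 = 0.7500
  tech: TP=2, FN=1+0+2+1+1=5 → 2/7 = 0.2857
  business: TP=6, FN=0+0+0+1+1=2 → 6/8 = 0.7500
  health: TP=14, FN=1+0+1+0+1=3 → 14/17 = 0.8235
  arts: TP=3, FN=2+1+0+0+1=4 → 3/7 = 0.4286
Weighted-recall = Σ (supportᵢ/N)·recallᵢ with N=65: (18/65)·0.6667 + (8/65)·0.7500 + (7/65)·0.2857 + (8/65)·0.7500 + (17/65)·0.8235 + (7/65)·0.4286 = 0.662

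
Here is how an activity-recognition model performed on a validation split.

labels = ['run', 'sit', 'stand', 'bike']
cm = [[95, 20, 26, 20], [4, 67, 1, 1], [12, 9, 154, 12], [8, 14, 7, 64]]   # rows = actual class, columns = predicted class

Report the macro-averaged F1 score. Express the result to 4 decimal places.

0.7265

Per-class F1 score (2·TP/(2·TP+FP+FN)):
  run: TP=95, FP=4+12+8=24, FN=20+26+20=66 → 190/280 = 0.67857
  sit: TP=67, FP=20+9+14=43, FN=4+1+1=6 → 134/183 = 0.73224
  stand: TP=154, FP=26+1+7=34, FN=12+9+12=33 → 308/375 = 0.82133
  bike: TP=64, FP=20+1+12=33, FN=8+14+7=29 → 128/190 = 0.67368
Macro-F1 score = mean = (0.67857 + 0.73224 + 0.82133 + 0.67368) / 4 = 0.7265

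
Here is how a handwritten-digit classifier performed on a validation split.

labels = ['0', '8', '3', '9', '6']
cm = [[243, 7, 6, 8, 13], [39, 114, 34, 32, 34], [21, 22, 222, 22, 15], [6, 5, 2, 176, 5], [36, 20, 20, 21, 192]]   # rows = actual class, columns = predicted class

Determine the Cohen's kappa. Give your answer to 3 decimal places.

0.649

Observed agreement pₒ = trace/N = 947/1315 = 0.7202
Expected agreement pₑ = Σ (rowᵢ·colᵢ)/N² = (277·345 + 253·168 + 302·284 + 194·259 + 289·259)/1315² = 0.2018
κ = (pₒ − pₑ)/(1 − pₑ) = (0.7202 − 0.2018)/(1 − 0.2018) = 0.649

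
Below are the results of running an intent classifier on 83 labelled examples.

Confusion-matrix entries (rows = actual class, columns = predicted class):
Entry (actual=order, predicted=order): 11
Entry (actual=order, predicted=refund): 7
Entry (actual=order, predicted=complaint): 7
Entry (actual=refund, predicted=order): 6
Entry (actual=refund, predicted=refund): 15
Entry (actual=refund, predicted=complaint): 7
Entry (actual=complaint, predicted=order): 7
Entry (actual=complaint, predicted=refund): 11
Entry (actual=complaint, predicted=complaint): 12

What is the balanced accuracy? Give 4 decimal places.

0.4586

Balanced accuracy = mean of per-class recall.
  order: recall = 11/25 = 0.44000
  refund: recall = 15/28 = 0.53571
  complaint: recall = 12/30 = 0.40000
Mean = (0.44000 + 0.53571 + 0.40000) / 3 = 0.4586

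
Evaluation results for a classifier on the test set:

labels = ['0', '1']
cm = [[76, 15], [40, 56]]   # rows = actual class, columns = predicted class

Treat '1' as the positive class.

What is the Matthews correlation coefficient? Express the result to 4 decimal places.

MCC = (TP·TN − FP·FN) / √((TP+FP)(TP+FN)(TN+FP)(TN+FN))
Numerator = 56·76 − 15·40 = 3656
Denominator = √(71·96·91·116) = √71949696 = 8482.3167
MCC = 3656 / 8482.3167 = 0.4310

0.4310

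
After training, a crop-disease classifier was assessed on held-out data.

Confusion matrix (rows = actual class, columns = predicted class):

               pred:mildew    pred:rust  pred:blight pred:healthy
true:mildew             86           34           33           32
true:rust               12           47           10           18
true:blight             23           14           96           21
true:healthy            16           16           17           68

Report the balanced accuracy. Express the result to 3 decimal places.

Balanced accuracy = mean of per-class recall.
  mildew: recall = 86/185 = 0.4649
  rust: recall = 47/87 = 0.5402
  blight: recall = 96/154 = 0.6234
  healthy: recall = 68/117 = 0.5812
Mean = (0.4649 + 0.5402 + 0.6234 + 0.5812) / 4 = 0.552

0.552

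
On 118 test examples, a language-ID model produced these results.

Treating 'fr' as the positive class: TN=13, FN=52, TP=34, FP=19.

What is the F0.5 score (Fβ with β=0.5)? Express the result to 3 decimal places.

Fβ = (1+β²)·TP / ((1+β²)·TP + β²·FN + FP), with β²=1/4
= 1.25·34 / (1.25·34 + 0.25·52 + 19) = 0.570

0.570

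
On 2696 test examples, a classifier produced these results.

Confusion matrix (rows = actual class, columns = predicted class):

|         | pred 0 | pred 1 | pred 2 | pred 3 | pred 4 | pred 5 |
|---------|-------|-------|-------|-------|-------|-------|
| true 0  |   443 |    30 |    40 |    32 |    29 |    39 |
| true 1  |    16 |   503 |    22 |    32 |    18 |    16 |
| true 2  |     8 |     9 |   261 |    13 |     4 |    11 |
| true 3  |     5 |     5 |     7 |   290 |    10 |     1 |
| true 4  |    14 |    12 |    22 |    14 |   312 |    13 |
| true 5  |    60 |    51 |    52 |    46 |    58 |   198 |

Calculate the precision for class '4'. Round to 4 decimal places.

0.7239

Treat '4' as positive and all other classes as negative.
precision = TP/(TP+FP).
4: TP=312, FP=29+18+4+10+58=119 → 312/431 = 0.72390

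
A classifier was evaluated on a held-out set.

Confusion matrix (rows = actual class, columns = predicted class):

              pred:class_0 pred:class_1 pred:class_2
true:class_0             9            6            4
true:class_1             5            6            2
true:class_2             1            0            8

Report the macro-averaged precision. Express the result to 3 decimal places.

0.557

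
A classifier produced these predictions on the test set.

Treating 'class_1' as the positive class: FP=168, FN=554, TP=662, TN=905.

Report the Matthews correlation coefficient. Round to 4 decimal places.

0.4026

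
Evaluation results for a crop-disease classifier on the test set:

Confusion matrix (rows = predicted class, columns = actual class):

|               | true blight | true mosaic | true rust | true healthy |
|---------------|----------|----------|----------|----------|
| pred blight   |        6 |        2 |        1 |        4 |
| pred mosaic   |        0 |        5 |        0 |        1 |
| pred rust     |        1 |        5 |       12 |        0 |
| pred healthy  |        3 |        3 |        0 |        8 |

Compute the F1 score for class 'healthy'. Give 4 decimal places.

0.5926

F1 score = 2·TP/(2·TP+FP+FN).
healthy: TP=8, FP=3+3+0=6, FN=4+1+0=5 → 16/27 = 0.59259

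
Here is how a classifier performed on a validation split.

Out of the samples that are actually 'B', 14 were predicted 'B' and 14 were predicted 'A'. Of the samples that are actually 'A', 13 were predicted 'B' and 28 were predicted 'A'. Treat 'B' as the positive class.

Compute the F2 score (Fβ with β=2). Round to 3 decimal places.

0.504

Fβ = (1+β²)·TP / ((1+β²)·TP + β²·FN + FP), with β²=4
= 5·14 / (5·14 + 4·14 + 13) = 0.504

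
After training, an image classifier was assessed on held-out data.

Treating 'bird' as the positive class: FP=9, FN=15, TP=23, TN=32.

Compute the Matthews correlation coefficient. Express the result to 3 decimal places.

MCC = (TP·TN − FP·FN) / √((TP+FP)(TP+FN)(TN+FP)(TN+FN))
Numerator = 23·32 − 9·15 = 601
Denominator = √(32·38·41·47) = √2343232 = 1530.7619
MCC = 601 / 1530.7619 = 0.393

0.393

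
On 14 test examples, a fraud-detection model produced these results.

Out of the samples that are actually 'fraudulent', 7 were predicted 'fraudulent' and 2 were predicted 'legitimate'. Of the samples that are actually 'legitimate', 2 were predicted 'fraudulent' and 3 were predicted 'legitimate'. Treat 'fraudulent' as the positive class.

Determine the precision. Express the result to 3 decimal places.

Precision = TP/(TP+FP) = 7/(7+2) = 7/9 = 0.778

0.778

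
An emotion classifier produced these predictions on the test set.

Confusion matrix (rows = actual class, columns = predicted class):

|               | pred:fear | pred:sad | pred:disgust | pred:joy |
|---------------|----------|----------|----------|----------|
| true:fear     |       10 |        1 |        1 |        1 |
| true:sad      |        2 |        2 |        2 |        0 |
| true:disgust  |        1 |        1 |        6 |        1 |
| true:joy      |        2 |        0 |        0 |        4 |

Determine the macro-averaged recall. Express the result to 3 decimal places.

0.609

Per-class recall (TP/(TP+FN)):
  fear: TP=10, FN=1+1+1=3 → 10/13 = 0.7692
  sad: TP=2, FN=2+2+0=4 → 2/6 = 0.3333
  disgust: TP=6, FN=1+1+1=3 → 6/9 = 0.6667
  joy: TP=4, FN=2+0+0=2 → 4/6 = 0.6667
Macro-recall = mean = (0.7692 + 0.3333 + 0.6667 + 0.6667) / 4 = 0.609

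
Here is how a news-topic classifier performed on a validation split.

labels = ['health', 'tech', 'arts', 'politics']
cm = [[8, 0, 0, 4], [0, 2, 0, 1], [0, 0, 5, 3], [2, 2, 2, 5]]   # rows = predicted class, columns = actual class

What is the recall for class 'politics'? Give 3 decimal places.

0.385

Take TP from the diagonal, FP from the rest of the 'politics' prediction marginal, FN from the rest of the 'politics' actual marginal.
recall = TP/(TP+FN).
politics: TP=5, FN=4+1+3=8 → 5/13 = 0.3846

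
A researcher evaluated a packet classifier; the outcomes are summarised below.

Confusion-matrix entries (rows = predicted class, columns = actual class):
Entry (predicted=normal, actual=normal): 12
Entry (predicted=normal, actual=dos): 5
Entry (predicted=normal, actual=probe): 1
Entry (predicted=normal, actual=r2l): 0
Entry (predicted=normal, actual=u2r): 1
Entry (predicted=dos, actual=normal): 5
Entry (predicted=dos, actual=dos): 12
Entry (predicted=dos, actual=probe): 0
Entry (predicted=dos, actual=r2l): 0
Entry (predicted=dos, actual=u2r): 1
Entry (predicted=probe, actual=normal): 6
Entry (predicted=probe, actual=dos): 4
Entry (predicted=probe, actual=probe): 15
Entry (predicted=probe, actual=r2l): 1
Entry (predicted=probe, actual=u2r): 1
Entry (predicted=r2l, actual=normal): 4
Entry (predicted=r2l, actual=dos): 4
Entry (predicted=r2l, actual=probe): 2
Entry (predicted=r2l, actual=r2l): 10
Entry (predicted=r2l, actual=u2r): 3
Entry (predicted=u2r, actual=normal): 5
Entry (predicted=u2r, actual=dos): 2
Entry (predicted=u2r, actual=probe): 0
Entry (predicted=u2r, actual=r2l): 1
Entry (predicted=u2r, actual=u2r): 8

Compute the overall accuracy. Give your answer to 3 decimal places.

0.553

Accuracy = trace / total = (12+12+15+10+8=57) / 103 = 57/103 = 0.553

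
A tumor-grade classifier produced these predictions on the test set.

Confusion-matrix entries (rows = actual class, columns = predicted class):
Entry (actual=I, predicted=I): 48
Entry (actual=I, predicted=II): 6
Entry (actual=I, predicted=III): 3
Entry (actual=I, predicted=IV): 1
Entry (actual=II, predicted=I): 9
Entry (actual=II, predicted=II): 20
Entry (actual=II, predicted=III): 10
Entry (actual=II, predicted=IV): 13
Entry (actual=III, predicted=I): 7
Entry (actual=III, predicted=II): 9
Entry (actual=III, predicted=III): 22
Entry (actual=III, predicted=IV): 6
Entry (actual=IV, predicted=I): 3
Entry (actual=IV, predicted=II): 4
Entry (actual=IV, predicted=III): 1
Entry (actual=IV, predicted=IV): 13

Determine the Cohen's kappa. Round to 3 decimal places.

Observed agreement pₒ = trace/N = 103/175 = 0.5886
Expected agreement pₑ = Σ (rowᵢ·colᵢ)/N² = (58·67 + 52·39 + 44·36 + 21·33)/175² = 0.2675
κ = (pₒ − pₑ)/(1 − pₑ) = (0.5886 − 0.2675)/(1 − 0.2675) = 0.438

0.438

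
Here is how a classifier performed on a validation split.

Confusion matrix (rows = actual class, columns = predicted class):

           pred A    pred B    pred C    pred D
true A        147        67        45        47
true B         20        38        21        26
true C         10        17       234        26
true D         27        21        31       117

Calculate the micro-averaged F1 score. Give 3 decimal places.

0.600

Micro-averaging pools counts across classes: ΣTP=536, ΣFP=358, ΣFN=358.
Micro-F1 score = 2·TP/(2·TP+FP+FN) on pooled counts = 0.600 (equals overall accuracy in single-label multiclass).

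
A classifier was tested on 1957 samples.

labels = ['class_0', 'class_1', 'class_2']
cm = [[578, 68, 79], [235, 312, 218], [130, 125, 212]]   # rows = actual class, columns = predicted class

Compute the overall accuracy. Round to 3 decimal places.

Accuracy = trace / total = (578+312+212=1102) / 1957 = 1102/1957 = 0.563

0.563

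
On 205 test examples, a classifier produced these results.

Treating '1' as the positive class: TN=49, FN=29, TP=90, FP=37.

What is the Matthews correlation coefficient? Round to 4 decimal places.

0.3314

MCC = (TP·TN − FP·FN) / √((TP+FP)(TP+FN)(TN+FP)(TN+FN))
Numerator = 90·49 − 37·29 = 3337
Denominator = √(127·119·86·78) = √101378004 = 10068.6645
MCC = 3337 / 10068.6645 = 0.3314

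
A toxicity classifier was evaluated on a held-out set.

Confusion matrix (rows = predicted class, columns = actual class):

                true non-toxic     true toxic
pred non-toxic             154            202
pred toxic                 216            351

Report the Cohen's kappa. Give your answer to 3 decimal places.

Observed agreement pₒ = trace/N = 505/923 = 0.5471
Expected agreement pₑ = Σ (rowᵢ·colᵢ)/N² = (370·356 + 553·567)/923² = 0.5227
κ = (pₒ − pₑ)/(1 − pₑ) = (0.5471 − 0.5227)/(1 − 0.5227) = 0.051

0.051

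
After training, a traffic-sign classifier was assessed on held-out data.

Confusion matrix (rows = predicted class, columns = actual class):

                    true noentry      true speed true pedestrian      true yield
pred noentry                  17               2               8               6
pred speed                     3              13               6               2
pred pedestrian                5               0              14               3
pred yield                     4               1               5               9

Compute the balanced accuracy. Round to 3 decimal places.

Balanced accuracy = mean of per-class recall.
  noentry: recall = 17/29 = 0.5862
  speed: recall = 13/16 = 0.8125
  pedestrian: recall = 14/33 = 0.4242
  yield: recall = 9/20 = 0.4500
Mean = (0.5862 + 0.8125 + 0.4242 + 0.4500) / 4 = 0.568

0.568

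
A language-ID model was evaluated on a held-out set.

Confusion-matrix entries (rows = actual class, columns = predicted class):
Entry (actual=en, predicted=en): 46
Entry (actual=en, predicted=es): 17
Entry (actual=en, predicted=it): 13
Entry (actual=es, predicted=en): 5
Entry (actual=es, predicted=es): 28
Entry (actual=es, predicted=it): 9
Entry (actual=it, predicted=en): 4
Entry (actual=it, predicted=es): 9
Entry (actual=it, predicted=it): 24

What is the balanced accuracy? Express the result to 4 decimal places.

Balanced accuracy = mean of per-class recall.
  en: recall = 46/76 = 0.60526
  es: recall = 28/42 = 0.66667
  it: recall = 24/37 = 0.64865
Mean = (0.60526 + 0.66667 + 0.64865) / 3 = 0.6402

0.6402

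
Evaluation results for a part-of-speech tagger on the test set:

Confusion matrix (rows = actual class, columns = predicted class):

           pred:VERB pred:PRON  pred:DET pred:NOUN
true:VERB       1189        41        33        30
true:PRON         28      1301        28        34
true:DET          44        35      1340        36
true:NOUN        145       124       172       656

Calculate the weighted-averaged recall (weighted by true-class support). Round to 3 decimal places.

Per-class recall (TP/(TP+FN)):
  VERB: TP=1189, FN=41+33+30=104 → 1189/1293 = 0.9196
  PRON: TP=1301, FN=28+28+34=90 → 1301/1391 = 0.9353
  DET: TP=1340, FN=44+35+36=115 → 1340/1455 = 0.9210
  NOUN: TP=656, FN=145+124+172=441 → 656/1097 = 0.5980
Weighted-recall = Σ (supportᵢ/N)·recallᵢ with N=5236: (1293/5236)·0.9196 + (1391/5236)·0.9353 + (1455/5236)·0.9210 + (1097/5236)·0.5980 = 0.857

0.857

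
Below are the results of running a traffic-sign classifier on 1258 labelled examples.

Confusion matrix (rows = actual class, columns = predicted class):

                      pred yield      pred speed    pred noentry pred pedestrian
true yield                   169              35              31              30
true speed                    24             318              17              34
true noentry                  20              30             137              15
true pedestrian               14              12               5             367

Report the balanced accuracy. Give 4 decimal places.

Balanced accuracy = mean of per-class recall.
  yield: recall = 169/265 = 0.63774
  speed: recall = 318/393 = 0.80916
  noentry: recall = 137/202 = 0.67822
  pedestrian: recall = 367/398 = 0.92211
Mean = (0.63774 + 0.80916 + 0.67822 + 0.92211) / 4 = 0.7618

0.7618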